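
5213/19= 5213/19 = 274.37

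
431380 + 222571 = 653951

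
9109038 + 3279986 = 12389024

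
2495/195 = 499/39 = 12.79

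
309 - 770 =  - 461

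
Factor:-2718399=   -  3^1*906133^1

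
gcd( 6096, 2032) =2032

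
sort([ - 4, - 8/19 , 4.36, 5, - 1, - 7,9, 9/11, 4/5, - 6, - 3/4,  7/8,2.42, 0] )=[ - 7, - 6, - 4, - 1,-3/4, - 8/19,0, 4/5 , 9/11,7/8,  2.42, 4.36, 5,9] 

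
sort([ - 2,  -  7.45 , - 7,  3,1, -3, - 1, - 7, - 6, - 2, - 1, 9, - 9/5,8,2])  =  [ - 7.45, - 7, - 7, - 6,  -  3,-2,- 2, - 9/5, - 1, - 1,1,2,3, 8, 9] 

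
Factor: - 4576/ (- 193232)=22/929 = 2^1*  11^1 * 929^( - 1 )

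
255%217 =38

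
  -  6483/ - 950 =6483/950  =  6.82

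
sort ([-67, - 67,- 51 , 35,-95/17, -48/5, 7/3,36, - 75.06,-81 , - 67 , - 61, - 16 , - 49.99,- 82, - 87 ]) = [-87,-82, - 81,-75.06 , - 67, - 67,-67, - 61,-51,- 49.99 ,-16,  -  48/5,-95/17,7/3, 35, 36 ]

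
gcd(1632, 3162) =102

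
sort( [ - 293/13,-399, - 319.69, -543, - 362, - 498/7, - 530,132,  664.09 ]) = [ - 543, - 530,-399, - 362, - 319.69, - 498/7, - 293/13,  132,  664.09]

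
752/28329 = 752/28329 = 0.03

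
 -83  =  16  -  99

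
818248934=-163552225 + 981801159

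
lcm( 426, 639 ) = 1278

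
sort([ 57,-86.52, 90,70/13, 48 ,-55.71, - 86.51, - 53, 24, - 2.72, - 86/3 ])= [-86.52, - 86.51,  -  55.71, - 53, - 86/3,  -  2.72,70/13, 24,48, 57,90] 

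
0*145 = 0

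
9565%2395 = 2380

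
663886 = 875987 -212101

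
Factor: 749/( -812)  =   - 107/116  =  - 2^( - 2)*29^( - 1 )*107^1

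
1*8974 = 8974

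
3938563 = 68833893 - 64895330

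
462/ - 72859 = -462/72859 = - 0.01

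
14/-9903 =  - 14/9903 = -0.00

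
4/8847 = 4/8847 = 0.00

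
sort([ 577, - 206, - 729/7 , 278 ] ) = [ - 206, - 729/7 , 278, 577 ]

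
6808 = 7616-808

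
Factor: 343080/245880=953/683 = 683^( - 1)*953^1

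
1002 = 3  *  334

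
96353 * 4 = 385412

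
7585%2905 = 1775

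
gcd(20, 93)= 1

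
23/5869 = 23/5869  =  0.00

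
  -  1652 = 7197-8849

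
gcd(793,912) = 1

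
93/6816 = 31/2272 = 0.01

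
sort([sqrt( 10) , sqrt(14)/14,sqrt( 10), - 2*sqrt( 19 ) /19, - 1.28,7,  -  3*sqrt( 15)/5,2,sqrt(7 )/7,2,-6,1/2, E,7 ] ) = [-6, - 3 * sqrt( 15)/5, - 1.28, - 2*sqrt( 19) /19,sqrt(14)/14,sqrt( 7)/7,1/2, 2,2,E, sqrt(10 ),sqrt( 10),7,7 ] 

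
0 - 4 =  - 4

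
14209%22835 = 14209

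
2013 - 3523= - 1510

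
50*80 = 4000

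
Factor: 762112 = 2^8*13^1*229^1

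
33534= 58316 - 24782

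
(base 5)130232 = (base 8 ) 11713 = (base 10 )5067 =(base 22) aa7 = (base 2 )1001111001011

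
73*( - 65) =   -  4745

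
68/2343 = 68/2343 = 0.03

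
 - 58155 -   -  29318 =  - 28837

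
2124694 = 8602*247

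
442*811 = 358462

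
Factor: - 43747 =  - 11^1*41^1*97^1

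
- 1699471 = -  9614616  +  7915145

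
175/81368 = 25/11624 = 0.00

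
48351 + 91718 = 140069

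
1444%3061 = 1444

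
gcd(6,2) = 2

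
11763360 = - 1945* ( - 6048 )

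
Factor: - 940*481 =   -  452140 = -  2^2*5^1*13^1*37^1 *47^1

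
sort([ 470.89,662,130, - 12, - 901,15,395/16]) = [ - 901, - 12,15,395/16,130,470.89, 662 ]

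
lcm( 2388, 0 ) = 0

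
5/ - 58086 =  - 5/58086 = - 0.00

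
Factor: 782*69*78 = 4208724= 2^2 * 3^2 * 13^1 * 17^1*23^2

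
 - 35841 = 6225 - 42066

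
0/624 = 0= 0.00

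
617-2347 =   -  1730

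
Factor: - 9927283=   -  23^1 *431621^1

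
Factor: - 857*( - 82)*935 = 2^1*5^1*11^1* 17^1* 41^1*857^1 =65706190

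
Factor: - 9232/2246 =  - 4616/1123 = - 2^3*577^1*1123^( - 1 )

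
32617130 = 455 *71686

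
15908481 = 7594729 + 8313752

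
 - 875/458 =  - 875/458 = -1.91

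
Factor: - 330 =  - 2^1 * 3^1 * 5^1*11^1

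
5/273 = 5/273= 0.02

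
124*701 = 86924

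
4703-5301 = - 598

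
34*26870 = 913580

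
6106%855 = 121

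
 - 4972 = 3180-8152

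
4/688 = 1/172 = 0.01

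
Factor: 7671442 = 2^1 * 1279^1 *2999^1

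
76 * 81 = 6156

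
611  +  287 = 898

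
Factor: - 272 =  - 2^4* 17^1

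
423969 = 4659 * 91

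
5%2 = 1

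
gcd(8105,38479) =1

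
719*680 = 488920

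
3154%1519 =116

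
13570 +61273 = 74843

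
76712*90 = 6904080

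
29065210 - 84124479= -55059269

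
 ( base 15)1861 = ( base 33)4RJ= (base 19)EB3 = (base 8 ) 12222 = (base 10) 5266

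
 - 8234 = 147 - 8381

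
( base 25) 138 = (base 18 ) 236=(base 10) 708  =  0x2c4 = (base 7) 2031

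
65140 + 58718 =123858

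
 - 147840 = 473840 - 621680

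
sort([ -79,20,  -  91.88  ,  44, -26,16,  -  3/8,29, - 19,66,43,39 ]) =[-91.88,  -  79,  -  26,-19, - 3/8,  16, 20,29, 39,  43,44,66]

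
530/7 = 75 + 5/7= 75.71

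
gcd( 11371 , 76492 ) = 1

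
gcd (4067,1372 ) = 49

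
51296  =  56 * 916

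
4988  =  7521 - 2533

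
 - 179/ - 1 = 179 + 0/1 = 179.00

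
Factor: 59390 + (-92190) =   -  2^5  *5^2*41^1 =- 32800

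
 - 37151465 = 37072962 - 74224427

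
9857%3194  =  275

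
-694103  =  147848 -841951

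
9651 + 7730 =17381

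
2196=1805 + 391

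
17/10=17/10  =  1.70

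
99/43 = 99/43 = 2.30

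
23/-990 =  - 1 + 967/990 =- 0.02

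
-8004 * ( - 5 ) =40020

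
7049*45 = 317205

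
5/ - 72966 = -5/72966= - 0.00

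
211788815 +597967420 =809756235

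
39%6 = 3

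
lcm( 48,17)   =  816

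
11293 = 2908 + 8385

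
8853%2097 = 465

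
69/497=69/497= 0.14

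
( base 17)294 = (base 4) 23133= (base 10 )735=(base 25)14a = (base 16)2df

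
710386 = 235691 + 474695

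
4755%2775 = 1980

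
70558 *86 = 6067988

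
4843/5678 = 29/34 = 0.85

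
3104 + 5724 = 8828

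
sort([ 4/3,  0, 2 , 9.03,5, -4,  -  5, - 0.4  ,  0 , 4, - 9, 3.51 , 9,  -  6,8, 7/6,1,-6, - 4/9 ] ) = [  -  9 ,-6, - 6 , - 5,-4, - 4/9, - 0.4,0, 0,1,7/6,4/3,2, 3.51, 4, 5, 8,9,9.03]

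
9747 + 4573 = 14320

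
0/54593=0=   0.00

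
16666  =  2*8333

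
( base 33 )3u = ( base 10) 129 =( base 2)10000001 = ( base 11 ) 108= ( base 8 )201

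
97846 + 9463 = 107309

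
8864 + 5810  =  14674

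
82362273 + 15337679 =97699952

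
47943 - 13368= 34575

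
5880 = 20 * 294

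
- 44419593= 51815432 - 96235025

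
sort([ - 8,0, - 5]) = [-8,- 5,0 ] 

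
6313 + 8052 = 14365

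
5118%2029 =1060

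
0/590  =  0 = 0.00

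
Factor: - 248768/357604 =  - 16/23 = - 2^4*23^(-1)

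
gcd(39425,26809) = 1577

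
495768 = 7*70824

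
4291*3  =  12873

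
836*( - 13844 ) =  -11573584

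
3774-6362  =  -2588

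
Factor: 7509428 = 2^2*1877357^1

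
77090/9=77090/9  =  8565.56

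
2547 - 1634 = 913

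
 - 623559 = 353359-976918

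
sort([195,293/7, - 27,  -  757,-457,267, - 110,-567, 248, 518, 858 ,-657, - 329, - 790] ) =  [ - 790 ,- 757,-657,  -  567 , - 457,  -  329,-110, - 27, 293/7, 195,248, 267,518, 858]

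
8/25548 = 2/6387 = 0.00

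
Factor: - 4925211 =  - 3^1*1641737^1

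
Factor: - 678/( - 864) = 2^( - 4 ) * 3^( - 2)*113^1 = 113/144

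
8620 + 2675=11295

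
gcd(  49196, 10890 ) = 2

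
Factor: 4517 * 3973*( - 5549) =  - 99582581509 = -29^1*31^1*137^1*179^1* 4517^1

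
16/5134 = 8/2567=0.00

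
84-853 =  - 769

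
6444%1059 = 90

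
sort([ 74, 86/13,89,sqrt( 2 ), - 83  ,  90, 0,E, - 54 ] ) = [ - 83, - 54,0, sqrt(2), E,86/13,74, 89,90 ]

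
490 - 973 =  - 483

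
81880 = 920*89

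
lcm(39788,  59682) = 119364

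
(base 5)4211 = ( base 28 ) JO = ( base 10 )556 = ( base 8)1054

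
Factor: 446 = 2^1*223^1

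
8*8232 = 65856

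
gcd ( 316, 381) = 1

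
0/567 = 0=0.00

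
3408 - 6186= - 2778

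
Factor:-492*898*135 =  - 59645160 =- 2^3*3^4*5^1*41^1 *449^1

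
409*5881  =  2405329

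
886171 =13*68167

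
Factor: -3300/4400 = - 3/4 =- 2^( - 2) * 3^1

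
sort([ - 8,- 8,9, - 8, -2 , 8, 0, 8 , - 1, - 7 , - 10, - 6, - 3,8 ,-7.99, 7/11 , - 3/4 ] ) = [ - 10, - 8, - 8, - 8, - 7.99, - 7, - 6, - 3,-2, - 1,-3/4, 0,7/11,  8,8, 8, 9 ] 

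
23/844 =23/844 = 0.03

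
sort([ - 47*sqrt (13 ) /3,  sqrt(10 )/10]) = [ - 47*sqrt( 13) /3,sqrt(10) /10] 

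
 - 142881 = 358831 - 501712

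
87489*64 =5599296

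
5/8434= 5/8434= 0.00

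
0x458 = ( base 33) 10N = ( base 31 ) 14r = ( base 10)1112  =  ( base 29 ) 19a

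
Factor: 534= 2^1*3^1*89^1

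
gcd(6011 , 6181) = 1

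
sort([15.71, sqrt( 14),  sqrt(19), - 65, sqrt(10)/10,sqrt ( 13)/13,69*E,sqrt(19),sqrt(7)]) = [ - 65, sqrt( 13 ) /13,sqrt( 10) /10,sqrt( 7 ),sqrt( 14), sqrt( 19),sqrt ( 19),15.71 , 69*E]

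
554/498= 1 + 28/249 = 1.11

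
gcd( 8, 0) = 8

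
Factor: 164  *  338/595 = 2^3*5^( - 1) * 7^(-1)*13^2*17^( - 1 )*41^1 = 55432/595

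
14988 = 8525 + 6463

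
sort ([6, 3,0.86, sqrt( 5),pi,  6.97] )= [0.86 , sqrt(5 ), 3, pi, 6 , 6.97] 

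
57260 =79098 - 21838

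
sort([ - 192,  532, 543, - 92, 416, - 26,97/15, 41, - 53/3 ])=[ - 192,-92, - 26, - 53/3, 97/15, 41, 416, 532, 543] 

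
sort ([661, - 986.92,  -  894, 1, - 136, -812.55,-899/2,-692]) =[ - 986.92, - 894,-812.55,-692, -899/2, - 136,1,661]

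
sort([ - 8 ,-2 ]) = [ - 8, - 2]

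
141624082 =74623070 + 67001012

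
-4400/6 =-2200/3 = - 733.33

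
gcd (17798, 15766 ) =2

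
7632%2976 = 1680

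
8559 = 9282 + -723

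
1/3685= 1/3685 = 0.00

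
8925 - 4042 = 4883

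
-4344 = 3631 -7975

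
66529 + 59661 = 126190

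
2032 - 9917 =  - 7885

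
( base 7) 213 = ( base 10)108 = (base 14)7A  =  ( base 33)39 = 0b1101100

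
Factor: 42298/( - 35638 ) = - 21149/17819 = - 103^( - 1 )*173^ (-1 )*21149^1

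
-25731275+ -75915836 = -101647111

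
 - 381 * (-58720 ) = 22372320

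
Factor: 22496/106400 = 5^( -2)*7^( - 1)*37^1= 37/175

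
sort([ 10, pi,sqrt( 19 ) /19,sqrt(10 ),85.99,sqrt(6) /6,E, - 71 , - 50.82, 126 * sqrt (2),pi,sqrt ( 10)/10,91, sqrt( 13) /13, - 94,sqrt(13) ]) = [ - 94, - 71, - 50.82,sqrt(19)/19,sqrt(13)/13, sqrt( 10) /10,sqrt( 6)/6, E,pi, pi,sqrt( 10 ),sqrt( 13), 10, 85.99,91, 126*sqrt (2)]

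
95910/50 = 9591/5 = 1918.20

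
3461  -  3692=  - 231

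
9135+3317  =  12452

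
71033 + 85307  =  156340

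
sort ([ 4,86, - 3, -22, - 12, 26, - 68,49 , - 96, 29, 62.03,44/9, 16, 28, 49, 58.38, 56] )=[  -  96 , - 68, - 22, - 12, - 3,4, 44/9, 16, 26, 28, 29, 49,49, 56, 58.38,62.03, 86]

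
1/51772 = 1/51772 =0.00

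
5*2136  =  10680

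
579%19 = 9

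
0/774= 0 = 0.00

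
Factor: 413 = 7^1*59^1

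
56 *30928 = 1731968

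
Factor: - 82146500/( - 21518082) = 2^1*3^( - 3 )*5^3 * 19^1 * 83^( - 1 ) * 4801^ (-1)*8647^1 = 41073250/10759041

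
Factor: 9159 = 3^1  *43^1*71^1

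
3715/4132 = 3715/4132 = 0.90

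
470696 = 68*6922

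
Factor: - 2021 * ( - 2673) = 3^5*11^1*43^1*47^1 = 5402133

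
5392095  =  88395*61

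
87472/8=10934 = 10934.00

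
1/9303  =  1/9303 =0.00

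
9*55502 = 499518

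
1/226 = 1/226 = 0.00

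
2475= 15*165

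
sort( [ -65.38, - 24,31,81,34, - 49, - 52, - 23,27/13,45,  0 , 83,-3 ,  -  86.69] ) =[ - 86.69, - 65.38, - 52, - 49, - 24, - 23,-3 , 0,27/13, 31,  34,  45, 81,83]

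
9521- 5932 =3589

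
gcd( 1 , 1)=1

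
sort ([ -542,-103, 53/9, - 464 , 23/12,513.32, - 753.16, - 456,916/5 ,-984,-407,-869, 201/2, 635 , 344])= [ - 984,-869,- 753.16,  -  542 ,  -  464, - 456, - 407, - 103 , 23/12,53/9, 201/2,916/5, 344,513.32 , 635] 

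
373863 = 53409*7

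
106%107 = 106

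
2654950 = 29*91550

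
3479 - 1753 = 1726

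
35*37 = 1295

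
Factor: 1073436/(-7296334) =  - 536718/3648167 = - 2^1*3^1*7^1*13^1*983^1* 3648167^( - 1)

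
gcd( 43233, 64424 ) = 1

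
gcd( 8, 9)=1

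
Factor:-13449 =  - 3^1 * 4483^1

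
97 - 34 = 63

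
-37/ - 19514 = 37/19514 = 0.00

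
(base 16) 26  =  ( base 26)1c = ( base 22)1G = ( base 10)38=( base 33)15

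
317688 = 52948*6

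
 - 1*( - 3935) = 3935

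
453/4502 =453/4502= 0.10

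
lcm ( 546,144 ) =13104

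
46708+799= 47507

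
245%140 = 105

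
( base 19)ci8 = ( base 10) 4682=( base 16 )124A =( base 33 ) 49t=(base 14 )19C6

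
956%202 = 148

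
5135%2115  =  905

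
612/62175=204/20725 = 0.01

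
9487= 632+8855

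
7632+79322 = 86954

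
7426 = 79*94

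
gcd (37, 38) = 1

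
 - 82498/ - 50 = 41249/25 = 1649.96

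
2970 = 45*66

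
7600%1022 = 446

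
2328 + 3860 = 6188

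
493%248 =245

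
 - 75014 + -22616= - 97630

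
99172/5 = 19834 + 2/5= 19834.40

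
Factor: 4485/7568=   2^ ( - 4 ) * 3^1*5^1 *11^( - 1)*13^1*23^1*43^( - 1)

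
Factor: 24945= 3^1*5^1*1663^1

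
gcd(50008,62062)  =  14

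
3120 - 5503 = - 2383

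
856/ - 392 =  - 3+ 40/49 = - 2.18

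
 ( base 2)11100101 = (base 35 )6j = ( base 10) 229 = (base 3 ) 22111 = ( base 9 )274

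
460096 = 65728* 7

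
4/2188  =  1/547 = 0.00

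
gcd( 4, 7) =1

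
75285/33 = 25095/11 = 2281.36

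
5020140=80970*62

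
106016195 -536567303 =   -  430551108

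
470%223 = 24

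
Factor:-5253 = -3^1*17^1*103^1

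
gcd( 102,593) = 1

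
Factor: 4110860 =2^2*5^1*13^1*97^1*163^1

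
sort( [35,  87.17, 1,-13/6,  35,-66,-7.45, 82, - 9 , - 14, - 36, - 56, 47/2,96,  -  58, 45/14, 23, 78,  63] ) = [ - 66,  -  58,- 56, - 36, -14,-9,- 7.45,-13/6, 1 , 45/14, 23, 47/2, 35, 35, 63,  78,82, 87.17, 96 ] 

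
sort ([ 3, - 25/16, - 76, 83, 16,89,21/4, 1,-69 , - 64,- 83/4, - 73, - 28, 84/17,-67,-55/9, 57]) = [ - 76, - 73, - 69, - 67, - 64, -28,-83/4, - 55/9, - 25/16,1, 3,84/17,21/4, 16,57,83, 89] 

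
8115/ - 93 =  - 2705/31  =  - 87.26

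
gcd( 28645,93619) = 17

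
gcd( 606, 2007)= 3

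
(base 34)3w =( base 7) 251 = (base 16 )86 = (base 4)2012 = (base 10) 134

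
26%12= 2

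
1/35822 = 1/35822=0.00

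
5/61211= 5/61211  =  0.00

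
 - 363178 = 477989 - 841167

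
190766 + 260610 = 451376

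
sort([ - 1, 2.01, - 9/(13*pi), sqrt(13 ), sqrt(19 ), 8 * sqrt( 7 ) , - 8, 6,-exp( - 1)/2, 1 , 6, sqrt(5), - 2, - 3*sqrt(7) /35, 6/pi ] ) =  [ - 8 , - 2, - 1,-3*sqrt( 7) /35,  -  9/( 13 * pi), - exp ( - 1 ) /2,1, 6/pi,  2.01, sqrt( 5 ), sqrt ( 13 ),sqrt( 19 ), 6, 6, 8*sqrt( 7)]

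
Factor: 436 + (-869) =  - 433 = - 433^1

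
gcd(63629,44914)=1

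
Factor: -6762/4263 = -2^1 *23^1*29^(- 1) = - 46/29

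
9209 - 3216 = 5993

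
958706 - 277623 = 681083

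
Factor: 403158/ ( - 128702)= - 993/317= - 3^1 * 317^( - 1)*331^1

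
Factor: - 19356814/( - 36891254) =9678407/18445627=2003^( - 1 )*  9209^(-1)*9678407^1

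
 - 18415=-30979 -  - 12564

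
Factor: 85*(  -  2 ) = -170 = -2^1*5^1*17^1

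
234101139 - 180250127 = 53851012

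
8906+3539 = 12445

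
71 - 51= 20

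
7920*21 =166320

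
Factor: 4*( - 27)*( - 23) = 2^2 * 3^3*23^1 = 2484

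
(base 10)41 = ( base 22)1j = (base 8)51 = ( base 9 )45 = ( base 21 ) 1K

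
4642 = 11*422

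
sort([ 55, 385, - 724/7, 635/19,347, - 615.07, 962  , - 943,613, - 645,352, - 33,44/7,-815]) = [ - 943, - 815, - 645 ,-615.07,-724/7,-33,44/7, 635/19,55,347, 352, 385,  613,962]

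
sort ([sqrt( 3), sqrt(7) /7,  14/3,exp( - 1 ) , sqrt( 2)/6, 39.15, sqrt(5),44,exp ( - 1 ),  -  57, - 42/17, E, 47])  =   [ - 57 , - 42/17, sqrt( 2 ) /6, exp(-1 ),  exp( - 1), sqrt ( 7) /7, sqrt( 3 ) , sqrt (5 ),E,14/3 , 39.15, 44,47] 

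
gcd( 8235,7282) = 1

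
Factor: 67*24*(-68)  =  -109344 = -  2^5*3^1* 17^1*67^1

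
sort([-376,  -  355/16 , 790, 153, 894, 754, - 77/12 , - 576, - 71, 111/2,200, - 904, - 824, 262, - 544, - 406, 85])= [ - 904, - 824, - 576, - 544, - 406, - 376, - 71,- 355/16, - 77/12, 111/2, 85,153, 200, 262,754  ,  790,894] 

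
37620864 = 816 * 46104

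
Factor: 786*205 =161130= 2^1*3^1*5^1 *41^1 * 131^1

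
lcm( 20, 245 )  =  980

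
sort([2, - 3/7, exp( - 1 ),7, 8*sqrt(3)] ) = [ - 3/7, exp(-1), 2, 7, 8*sqrt(3 ) ] 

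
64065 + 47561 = 111626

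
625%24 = 1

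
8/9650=4/4825=0.00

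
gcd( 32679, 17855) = 1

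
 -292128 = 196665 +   -  488793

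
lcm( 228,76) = 228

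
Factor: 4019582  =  2^1*7^1*17^1*16889^1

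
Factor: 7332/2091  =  2^2 *13^1*17^( - 1)*41^ ( - 1 )*47^1 = 2444/697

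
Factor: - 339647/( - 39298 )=2^ ( - 1)*7^ (-1) *11^2  =  121/14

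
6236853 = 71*87843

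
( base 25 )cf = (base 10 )315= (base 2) 100111011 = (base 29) AP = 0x13b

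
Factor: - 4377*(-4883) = 21372891 = 3^1*19^1 * 257^1*1459^1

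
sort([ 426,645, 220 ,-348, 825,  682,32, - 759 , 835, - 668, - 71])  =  [ - 759, - 668,-348, - 71, 32 , 220 , 426,645, 682, 825,835] 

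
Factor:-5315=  - 5^1*1063^1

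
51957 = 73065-21108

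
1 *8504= 8504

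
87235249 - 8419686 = 78815563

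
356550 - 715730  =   - 359180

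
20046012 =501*40012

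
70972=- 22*( - 3226)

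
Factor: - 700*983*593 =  - 408043300  =  - 2^2*5^2*7^1*593^1*983^1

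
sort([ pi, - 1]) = [ - 1 , pi]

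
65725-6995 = 58730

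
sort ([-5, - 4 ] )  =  [ - 5  , - 4]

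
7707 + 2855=10562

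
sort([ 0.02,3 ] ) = [ 0.02, 3 ]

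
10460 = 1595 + 8865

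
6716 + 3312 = 10028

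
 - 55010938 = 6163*( -8926 )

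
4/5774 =2/2887 = 0.00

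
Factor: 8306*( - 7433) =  - 61738498 = - 2^1*4153^1*7433^1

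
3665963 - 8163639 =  - 4497676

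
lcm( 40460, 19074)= 1335180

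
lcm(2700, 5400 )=5400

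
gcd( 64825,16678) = 1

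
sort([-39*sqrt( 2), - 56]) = [-56 , - 39 * sqrt( 2)]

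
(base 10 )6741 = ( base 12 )3a99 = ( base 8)15125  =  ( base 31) 70e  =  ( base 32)6il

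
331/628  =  331/628 = 0.53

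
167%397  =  167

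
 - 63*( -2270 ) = 143010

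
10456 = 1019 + 9437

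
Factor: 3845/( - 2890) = - 769/578 = -2^( -1) * 17^(-2) * 769^1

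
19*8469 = 160911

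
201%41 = 37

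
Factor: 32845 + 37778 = 3^2 * 7^1*19^1 * 59^1 = 70623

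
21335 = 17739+3596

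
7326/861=8 + 146/287 = 8.51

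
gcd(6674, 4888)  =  94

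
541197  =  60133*9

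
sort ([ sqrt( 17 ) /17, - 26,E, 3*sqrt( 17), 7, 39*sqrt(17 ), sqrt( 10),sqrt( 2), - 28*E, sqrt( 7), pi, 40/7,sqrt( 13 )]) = [ - 28*E, - 26, sqrt(17)/17, sqrt (2 ) , sqrt( 7 ),E,pi , sqrt( 10), sqrt(13 ),40/7 , 7, 3*sqrt (17 ),  39*sqrt(17 )] 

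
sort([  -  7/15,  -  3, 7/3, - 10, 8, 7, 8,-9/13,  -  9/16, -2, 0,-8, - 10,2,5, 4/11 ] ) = [-10, - 10, -8,  -  3,  -  2, - 9/13, - 9/16,  -  7/15, 0,4/11,2 , 7/3, 5,  7, 8, 8]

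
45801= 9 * 5089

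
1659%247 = 177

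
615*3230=1986450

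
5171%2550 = 71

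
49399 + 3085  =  52484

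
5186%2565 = 56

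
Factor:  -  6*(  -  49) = 294  =  2^1 * 3^1 * 7^2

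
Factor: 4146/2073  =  2^1 = 2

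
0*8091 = 0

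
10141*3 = 30423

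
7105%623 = 252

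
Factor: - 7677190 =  - 2^1* 5^1 *443^1* 1733^1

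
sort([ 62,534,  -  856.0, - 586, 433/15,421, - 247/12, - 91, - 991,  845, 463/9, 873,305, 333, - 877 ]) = [ - 991, - 877, - 856.0, - 586, - 91 , - 247/12, 433/15,463/9, 62, 305, 333, 421, 534, 845, 873]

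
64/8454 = 32/4227 = 0.01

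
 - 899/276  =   - 899/276 = -  3.26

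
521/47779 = 521/47779=0.01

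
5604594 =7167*782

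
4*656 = 2624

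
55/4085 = 11/817 = 0.01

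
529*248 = 131192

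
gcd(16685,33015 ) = 355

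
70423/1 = 70423 = 70423.00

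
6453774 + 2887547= 9341321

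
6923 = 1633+5290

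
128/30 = 64/15= 4.27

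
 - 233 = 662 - 895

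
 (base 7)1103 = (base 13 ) 245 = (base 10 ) 395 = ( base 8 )613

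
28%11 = 6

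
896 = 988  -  92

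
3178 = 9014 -5836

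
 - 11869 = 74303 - 86172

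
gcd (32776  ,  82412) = 4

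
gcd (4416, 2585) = 1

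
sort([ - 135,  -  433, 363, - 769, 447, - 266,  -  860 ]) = [ - 860,-769, - 433,- 266, - 135,363,447]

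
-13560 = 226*(- 60)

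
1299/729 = 433/243 = 1.78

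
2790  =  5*558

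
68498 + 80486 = 148984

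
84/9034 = 42/4517 = 0.01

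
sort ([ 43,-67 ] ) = [ - 67, 43 ] 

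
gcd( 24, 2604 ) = 12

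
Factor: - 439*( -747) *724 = 2^2*3^2*83^1*181^1*439^1 = 237423492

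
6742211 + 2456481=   9198692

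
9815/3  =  3271 + 2/3  =  3271.67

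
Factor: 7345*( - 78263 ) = -574841735 =-5^1*13^1*61^1*113^1*1283^1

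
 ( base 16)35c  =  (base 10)860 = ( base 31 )RN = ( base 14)456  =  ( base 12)5b8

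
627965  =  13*48305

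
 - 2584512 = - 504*5128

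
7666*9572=73378952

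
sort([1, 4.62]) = [ 1,4.62]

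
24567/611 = 24567/611 = 40.21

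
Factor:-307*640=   -  196480 = - 2^7 * 5^1*307^1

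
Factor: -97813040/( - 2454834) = 48906520/1227417 = 2^3*3^( - 1)*5^1*13^1*17^( - 1 )*41^( - 1 )*163^1*577^1*587^( - 1 ) 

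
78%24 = 6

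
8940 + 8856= 17796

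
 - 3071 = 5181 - 8252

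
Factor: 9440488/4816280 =5^ ( - 1)*7^ ( - 1 )*23^1*103^( - 1)*167^( -1 )*51307^1 = 1180061/602035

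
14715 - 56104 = -41389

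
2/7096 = 1/3548 = 0.00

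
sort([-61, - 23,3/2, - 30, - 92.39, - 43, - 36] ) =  [ - 92.39 , - 61,- 43 ,-36, - 30,-23, 3/2]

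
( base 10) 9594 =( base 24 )GFI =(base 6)112230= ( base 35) 7t4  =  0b10010101111010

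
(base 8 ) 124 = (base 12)70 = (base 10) 84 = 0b1010100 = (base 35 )2e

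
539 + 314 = 853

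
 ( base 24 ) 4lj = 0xb0b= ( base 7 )11146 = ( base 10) 2827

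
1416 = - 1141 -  - 2557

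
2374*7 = 16618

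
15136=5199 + 9937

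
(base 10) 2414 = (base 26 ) 3EM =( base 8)4556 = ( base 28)326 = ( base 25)3LE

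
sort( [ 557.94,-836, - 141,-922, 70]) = [ - 922, - 836, - 141,70, 557.94 ] 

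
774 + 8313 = 9087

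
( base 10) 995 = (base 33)u5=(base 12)6AB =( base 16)3e3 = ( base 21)258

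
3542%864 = 86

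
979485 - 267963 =711522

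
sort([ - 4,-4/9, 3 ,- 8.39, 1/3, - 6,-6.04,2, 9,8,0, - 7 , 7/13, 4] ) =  [-8.39, - 7, - 6.04, - 6, - 4, -4/9, 0,1/3, 7/13, 2,3, 4 , 8, 9]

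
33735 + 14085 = 47820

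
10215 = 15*681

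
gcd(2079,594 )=297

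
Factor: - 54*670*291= - 10528380 = - 2^2*3^4*5^1*67^1*97^1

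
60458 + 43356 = 103814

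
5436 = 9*604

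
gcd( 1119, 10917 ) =3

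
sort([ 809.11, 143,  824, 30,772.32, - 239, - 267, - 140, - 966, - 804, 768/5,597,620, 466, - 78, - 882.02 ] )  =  [ - 966, - 882.02, - 804, -267, - 239, - 140, - 78,30, 143, 768/5, 466, 597, 620, 772.32,809.11, 824]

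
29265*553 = 16183545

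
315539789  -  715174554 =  - 399634765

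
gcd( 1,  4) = 1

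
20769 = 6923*3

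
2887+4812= 7699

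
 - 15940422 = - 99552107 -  - 83611685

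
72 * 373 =26856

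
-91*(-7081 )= 644371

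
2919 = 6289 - 3370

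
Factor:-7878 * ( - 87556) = 689766168 = 2^3*3^1*7^1*13^1*53^1*59^1*101^1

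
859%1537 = 859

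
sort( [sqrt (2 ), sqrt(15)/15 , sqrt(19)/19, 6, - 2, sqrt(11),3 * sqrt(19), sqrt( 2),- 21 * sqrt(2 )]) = [  -  21*sqrt(2), - 2, sqrt ( 19) /19, sqrt(15)/15,sqrt(2) , sqrt(2 ),sqrt (11),6, 3*sqrt( 19) ]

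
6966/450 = 387/25 =15.48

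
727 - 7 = 720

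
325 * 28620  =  9301500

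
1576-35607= - 34031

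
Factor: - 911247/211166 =-2^( - 1 )*3^1*19^( - 1 )*5557^(  -  1) *303749^1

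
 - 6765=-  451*15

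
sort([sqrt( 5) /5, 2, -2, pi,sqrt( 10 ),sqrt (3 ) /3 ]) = [ - 2, sqrt(5)/5, sqrt(3 ) /3, 2, pi , sqrt( 10)] 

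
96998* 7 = 678986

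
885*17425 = 15421125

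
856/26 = 428/13 = 32.92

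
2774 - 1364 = 1410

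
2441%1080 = 281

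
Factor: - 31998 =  - 2^1*3^1*5333^1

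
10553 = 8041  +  2512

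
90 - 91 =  - 1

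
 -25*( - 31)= 775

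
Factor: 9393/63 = 3^(-1) * 7^ ( - 1)*31^1*101^1= 3131/21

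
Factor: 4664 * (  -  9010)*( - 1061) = 44586021040 = 2^4* 5^1 * 11^1* 17^1 *53^2*1061^1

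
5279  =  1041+4238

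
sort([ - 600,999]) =[-600, 999]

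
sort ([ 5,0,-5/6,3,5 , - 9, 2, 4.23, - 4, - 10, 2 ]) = [-10, - 9, - 4, - 5/6,  0,2, 2,3,4.23,5,5 ] 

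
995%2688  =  995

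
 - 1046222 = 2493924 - 3540146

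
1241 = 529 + 712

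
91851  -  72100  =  19751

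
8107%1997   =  119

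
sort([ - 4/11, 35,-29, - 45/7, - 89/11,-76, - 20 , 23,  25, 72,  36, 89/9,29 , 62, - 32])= [ - 76, - 32, - 29,-20, - 89/11, - 45/7 , - 4/11,89/9, 23, 25 , 29,35,36,62,72]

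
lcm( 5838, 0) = 0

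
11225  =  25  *449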